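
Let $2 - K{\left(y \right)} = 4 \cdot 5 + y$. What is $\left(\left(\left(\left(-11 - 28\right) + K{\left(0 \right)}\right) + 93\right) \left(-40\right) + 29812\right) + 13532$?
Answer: $41904$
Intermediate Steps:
$K{\left(y \right)} = -18 - y$ ($K{\left(y \right)} = 2 - \left(4 \cdot 5 + y\right) = 2 - \left(20 + y\right) = -18 - y$)
$\left(\left(\left(\left(-11 - 28\right) + K{\left(0 \right)}\right) + 93\right) \left(-40\right) + 29812\right) + 13532 = \left(\left(\left(\left(-11 - 28\right) - 18\right) + 93\right) \left(-40\right) + 29812\right) + 13532 = \left(\left(\left(-39 + \left(-18 + 0\right)\right) + 93\right) \left(-40\right) + 29812\right) + 13532 = \left(\left(\left(-39 - 18\right) + 93\right) \left(-40\right) + 29812\right) + 13532 = \left(\left(-57 + 93\right) \left(-40\right) + 29812\right) + 13532 = \left(36 \left(-40\right) + 29812\right) + 13532 = \left(-1440 + 29812\right) + 13532 = 28372 + 13532 = 41904$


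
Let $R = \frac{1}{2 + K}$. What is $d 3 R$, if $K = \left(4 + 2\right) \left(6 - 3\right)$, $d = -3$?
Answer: $- \frac{9}{20} \approx -0.45$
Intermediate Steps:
$K = 18$ ($K = 6 \cdot 3 = 18$)
$R = \frac{1}{20}$ ($R = \frac{1}{2 + 18} = \frac{1}{20} \approx 0.05$)
$d 3 R = - 3 \cdot 3 \cdot \frac{1}{20} = \left(-3\right) \frac{3}{20} = - \frac{9}{20}$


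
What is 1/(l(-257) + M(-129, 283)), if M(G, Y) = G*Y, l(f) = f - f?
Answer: -1/36507 ≈ -2.7392e-5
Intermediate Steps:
l(f) = 0
1/(l(-257) + M(-129, 283)) = 1/(0 - 129*283) = 1/(0 - 36507) = 1/(-36507) = -1/36507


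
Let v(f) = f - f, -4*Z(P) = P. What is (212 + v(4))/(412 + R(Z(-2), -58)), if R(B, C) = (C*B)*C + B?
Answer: 424/4189 ≈ 0.10122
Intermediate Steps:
Z(P) = -P/4
R(B, C) = B + B*C² (R(B, C) = (B*C)*C + B = B*C² + B = B + B*C²)
v(f) = 0
(212 + v(4))/(412 + R(Z(-2), -58)) = (212 + 0)/(412 + (-¼*(-2))*(1 + (-58)²)) = 212/(412 + (1 + 3364)/2) = 212/(412 + (½)*3365) = 212/(412 + 3365/2) = 212/(4189/2) = 212*(2/4189) = 424/4189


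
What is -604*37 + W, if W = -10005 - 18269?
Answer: -50622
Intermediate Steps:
W = -28274
-604*37 + W = -604*37 - 28274 = -22348 - 28274 = -50622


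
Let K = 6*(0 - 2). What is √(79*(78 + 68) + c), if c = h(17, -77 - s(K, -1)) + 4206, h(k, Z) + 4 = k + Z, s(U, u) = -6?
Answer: √15682 ≈ 125.23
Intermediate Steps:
K = -12 (K = 6*(-2) = -12)
h(k, Z) = -4 + Z + k (h(k, Z) = -4 + (k + Z) = -4 + (Z + k) = -4 + Z + k)
c = 4148 (c = (-4 + (-77 - 1*(-6)) + 17) + 4206 = (-4 + (-77 + 6) + 17) + 4206 = (-4 - 71 + 17) + 4206 = -58 + 4206 = 4148)
√(79*(78 + 68) + c) = √(79*(78 + 68) + 4148) = √(79*146 + 4148) = √(11534 + 4148) = √15682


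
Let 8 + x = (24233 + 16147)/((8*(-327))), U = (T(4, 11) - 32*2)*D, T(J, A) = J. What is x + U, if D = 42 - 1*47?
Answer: 60291/218 ≈ 276.56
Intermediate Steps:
D = -5 (D = 42 - 47 = -5)
U = 300 (U = (4 - 32*2)*(-5) = (4 - 64)*(-5) = -60*(-5) = 300)
x = -5109/218 (x = -8 + (24233 + 16147)/((8*(-327))) = -8 + 40380/(-2616) = -8 + 40380*(-1/2616) = -8 - 3365/218 = -5109/218 ≈ -23.436)
x + U = -5109/218 + 300 = 60291/218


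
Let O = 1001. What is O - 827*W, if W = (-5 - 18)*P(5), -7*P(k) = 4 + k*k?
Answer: -544602/7 ≈ -77800.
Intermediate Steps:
P(k) = -4/7 - k**2/7 (P(k) = -(4 + k*k)/7 = -(4 + k**2)/7 = -4/7 - k**2/7)
W = 667/7 (W = (-5 - 18)*(-4/7 - 1/7*5**2) = -23*(-4/7 - 1/7*25) = -23*(-4/7 - 25/7) = -23*(-29/7) = 667/7 ≈ 95.286)
O - 827*W = 1001 - 827*667/7 = 1001 - 551609/7 = -544602/7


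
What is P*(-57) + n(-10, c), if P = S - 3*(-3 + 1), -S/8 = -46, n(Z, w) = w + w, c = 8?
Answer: -21302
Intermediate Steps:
n(Z, w) = 2*w
S = 368 (S = -8*(-46) = 368)
P = 374 (P = 368 - 3*(-3 + 1) = 368 - 3*(-2) = 368 - 1*(-6) = 368 + 6 = 374)
P*(-57) + n(-10, c) = 374*(-57) + 2*8 = -21318 + 16 = -21302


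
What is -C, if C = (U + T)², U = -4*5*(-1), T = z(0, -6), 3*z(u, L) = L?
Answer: -324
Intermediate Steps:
z(u, L) = L/3
T = -2 (T = (⅓)*(-6) = -2)
U = 20 (U = -20*(-1) = 20)
C = 324 (C = (20 - 2)² = 18² = 324)
-C = -1*324 = -324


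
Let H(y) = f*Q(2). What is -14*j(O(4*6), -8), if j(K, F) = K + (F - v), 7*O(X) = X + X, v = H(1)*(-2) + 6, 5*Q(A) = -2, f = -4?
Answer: 276/5 ≈ 55.200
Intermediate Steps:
Q(A) = -⅖ (Q(A) = (⅕)*(-2) = -⅖)
H(y) = 8/5 (H(y) = -4*(-⅖) = 8/5)
v = 14/5 (v = (8/5)*(-2) + 6 = -16/5 + 6 = 14/5 ≈ 2.8000)
O(X) = 2*X/7 (O(X) = (X + X)/7 = (2*X)/7 = 2*X/7)
j(K, F) = -14/5 + F + K (j(K, F) = K + (F - 1*14/5) = K + (F - 14/5) = K + (-14/5 + F) = -14/5 + F + K)
-14*j(O(4*6), -8) = -14*(-14/5 - 8 + 2*(4*6)/7) = -14*(-14/5 - 8 + (2/7)*24) = -14*(-14/5 - 8 + 48/7) = -14*(-138/35) = 276/5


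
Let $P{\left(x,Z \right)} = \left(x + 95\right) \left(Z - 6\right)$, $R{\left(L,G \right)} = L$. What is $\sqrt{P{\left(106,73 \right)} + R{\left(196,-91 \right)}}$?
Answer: $\sqrt{13663} \approx 116.89$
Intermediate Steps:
$P{\left(x,Z \right)} = \left(-6 + Z\right) \left(95 + x\right)$ ($P{\left(x,Z \right)} = \left(95 + x\right) \left(-6 + Z\right) = \left(-6 + Z\right) \left(95 + x\right)$)
$\sqrt{P{\left(106,73 \right)} + R{\left(196,-91 \right)}} = \sqrt{\left(-570 - 636 + 95 \cdot 73 + 73 \cdot 106\right) + 196} = \sqrt{\left(-570 - 636 + 6935 + 7738\right) + 196} = \sqrt{13467 + 196} = \sqrt{13663}$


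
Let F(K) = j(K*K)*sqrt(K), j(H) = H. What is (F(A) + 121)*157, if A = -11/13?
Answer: 18997 + 18997*I*sqrt(143)/2197 ≈ 18997.0 + 103.4*I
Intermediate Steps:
A = -11/13 (A = -11*1/13 = -11/13 ≈ -0.84615)
F(K) = K**(5/2) (F(K) = (K*K)*sqrt(K) = K**2*sqrt(K) = K**(5/2))
(F(A) + 121)*157 = ((-11/13)**(5/2) + 121)*157 = (121*I*sqrt(143)/2197 + 121)*157 = (121 + 121*I*sqrt(143)/2197)*157 = 18997 + 18997*I*sqrt(143)/2197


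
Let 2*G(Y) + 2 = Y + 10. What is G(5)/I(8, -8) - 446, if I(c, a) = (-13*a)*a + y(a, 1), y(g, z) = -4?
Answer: -745725/1672 ≈ -446.01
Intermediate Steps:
G(Y) = 4 + Y/2 (G(Y) = -1 + (Y + 10)/2 = -1 + (10 + Y)/2 = -1 + (5 + Y/2) = 4 + Y/2)
I(c, a) = -4 - 13*a² (I(c, a) = (-13*a)*a - 4 = -13*a² - 4 = -4 - 13*a²)
G(5)/I(8, -8) - 446 = (4 + (½)*5)/(-4 - 13*(-8)²) - 446 = (4 + 5/2)/(-4 - 13*64) - 446 = 13/(2*(-4 - 832)) - 446 = (13/2)/(-836) - 446 = (13/2)*(-1/836) - 446 = -13/1672 - 446 = -745725/1672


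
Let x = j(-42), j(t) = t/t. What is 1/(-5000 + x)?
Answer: -1/4999 ≈ -0.00020004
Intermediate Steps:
j(t) = 1
x = 1
1/(-5000 + x) = 1/(-5000 + 1) = 1/(-4999) = -1/4999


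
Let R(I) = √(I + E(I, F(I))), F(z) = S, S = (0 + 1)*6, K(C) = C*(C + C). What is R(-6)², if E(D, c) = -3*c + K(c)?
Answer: 48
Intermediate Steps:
K(C) = 2*C² (K(C) = C*(2*C) = 2*C²)
S = 6 (S = 1*6 = 6)
F(z) = 6
E(D, c) = -3*c + 2*c²
R(I) = √(54 + I) (R(I) = √(I + 6*(-3 + 2*6)) = √(I + 6*(-3 + 12)) = √(I + 6*9) = √(I + 54) = √(54 + I))
R(-6)² = (√(54 - 6))² = (√48)² = (4*√3)² = 48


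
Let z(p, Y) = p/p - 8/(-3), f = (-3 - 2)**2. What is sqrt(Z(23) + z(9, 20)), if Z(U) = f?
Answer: sqrt(258)/3 ≈ 5.3541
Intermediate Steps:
f = 25 (f = (-5)**2 = 25)
z(p, Y) = 11/3 (z(p, Y) = 1 - 8*(-1/3) = 1 + 8/3 = 11/3)
Z(U) = 25
sqrt(Z(23) + z(9, 20)) = sqrt(25 + 11/3) = sqrt(86/3) = sqrt(258)/3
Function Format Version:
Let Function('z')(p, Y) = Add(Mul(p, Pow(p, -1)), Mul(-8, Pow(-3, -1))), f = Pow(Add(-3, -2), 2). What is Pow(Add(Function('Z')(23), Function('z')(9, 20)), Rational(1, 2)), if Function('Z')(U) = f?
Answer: Mul(Rational(1, 3), Pow(258, Rational(1, 2))) ≈ 5.3541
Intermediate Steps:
f = 25 (f = Pow(-5, 2) = 25)
Function('z')(p, Y) = Rational(11, 3) (Function('z')(p, Y) = Add(1, Mul(-8, Rational(-1, 3))) = Add(1, Rational(8, 3)) = Rational(11, 3))
Function('Z')(U) = 25
Pow(Add(Function('Z')(23), Function('z')(9, 20)), Rational(1, 2)) = Pow(Add(25, Rational(11, 3)), Rational(1, 2)) = Pow(Rational(86, 3), Rational(1, 2)) = Mul(Rational(1, 3), Pow(258, Rational(1, 2)))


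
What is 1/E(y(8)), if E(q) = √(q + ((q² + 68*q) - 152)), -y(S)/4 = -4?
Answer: √302/604 ≈ 0.028772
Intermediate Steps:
y(S) = 16 (y(S) = -4*(-4) = 16)
E(q) = √(-152 + q² + 69*q) (E(q) = √(q + (-152 + q² + 68*q)) = √(-152 + q² + 69*q))
1/E(y(8)) = 1/(√(-152 + 16² + 69*16)) = 1/(√(-152 + 256 + 1104)) = 1/(√1208) = 1/(2*√302) = √302/604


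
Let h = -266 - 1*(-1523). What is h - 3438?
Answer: -2181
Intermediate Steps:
h = 1257 (h = -266 + 1523 = 1257)
h - 3438 = 1257 - 3438 = -2181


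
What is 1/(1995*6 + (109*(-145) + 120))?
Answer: -1/3715 ≈ -0.00026918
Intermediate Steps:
1/(1995*6 + (109*(-145) + 120)) = 1/(11970 + (-15805 + 120)) = 1/(11970 - 15685) = 1/(-3715) = -1/3715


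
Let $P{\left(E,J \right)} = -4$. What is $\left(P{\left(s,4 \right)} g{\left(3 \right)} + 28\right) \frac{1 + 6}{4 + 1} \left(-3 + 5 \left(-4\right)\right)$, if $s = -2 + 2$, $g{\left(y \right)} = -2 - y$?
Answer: $- \frac{7728}{5} \approx -1545.6$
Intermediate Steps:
$s = 0$
$\left(P{\left(s,4 \right)} g{\left(3 \right)} + 28\right) \frac{1 + 6}{4 + 1} \left(-3 + 5 \left(-4\right)\right) = \left(- 4 \left(-2 - 3\right) + 28\right) \frac{1 + 6}{4 + 1} \left(-3 + 5 \left(-4\right)\right) = \left(- 4 \left(-2 - 3\right) + 28\right) \frac{7}{5} \left(-3 - 20\right) = \left(\left(-4\right) \left(-5\right) + 28\right) 7 \cdot \frac{1}{5} \left(-23\right) = \left(20 + 28\right) \frac{7}{5} \left(-23\right) = 48 \left(- \frac{161}{5}\right) = - \frac{7728}{5}$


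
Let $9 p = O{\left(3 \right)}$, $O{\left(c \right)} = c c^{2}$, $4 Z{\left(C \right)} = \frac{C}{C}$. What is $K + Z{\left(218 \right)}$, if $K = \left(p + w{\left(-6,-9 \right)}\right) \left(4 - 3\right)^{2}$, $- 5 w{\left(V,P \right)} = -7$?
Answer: $\frac{93}{20} \approx 4.65$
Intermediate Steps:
$w{\left(V,P \right)} = \frac{7}{5}$ ($w{\left(V,P \right)} = \left(- \frac{1}{5}\right) \left(-7\right) = \frac{7}{5}$)
$Z{\left(C \right)} = \frac{1}{4}$ ($Z{\left(C \right)} = \frac{C \frac{1}{C}}{4} = \frac{1}{4} \cdot 1 = \frac{1}{4}$)
$O{\left(c \right)} = c^{3}$
$p = 3$ ($p = \frac{3^{3}}{9} = \frac{1}{9} \cdot 27 = 3$)
$K = \frac{22}{5}$ ($K = \left(3 + \frac{7}{5}\right) \left(4 - 3\right)^{2} = \frac{22 \cdot 1^{2}}{5} = \frac{22}{5} \cdot 1 = \frac{22}{5} \approx 4.4$)
$K + Z{\left(218 \right)} = \frac{22}{5} + \frac{1}{4} = \frac{93}{20}$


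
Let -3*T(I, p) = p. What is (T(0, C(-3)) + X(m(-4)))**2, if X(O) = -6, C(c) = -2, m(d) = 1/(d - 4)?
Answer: 256/9 ≈ 28.444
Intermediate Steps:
m(d) = 1/(-4 + d)
T(I, p) = -p/3
(T(0, C(-3)) + X(m(-4)))**2 = (-1/3*(-2) - 6)**2 = (2/3 - 6)**2 = (-16/3)**2 = 256/9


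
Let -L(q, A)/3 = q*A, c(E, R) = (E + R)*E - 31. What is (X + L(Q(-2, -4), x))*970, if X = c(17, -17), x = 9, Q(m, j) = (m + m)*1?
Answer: 74690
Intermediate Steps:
Q(m, j) = 2*m (Q(m, j) = (2*m)*1 = 2*m)
c(E, R) = -31 + E*(E + R) (c(E, R) = E*(E + R) - 31 = -31 + E*(E + R))
L(q, A) = -3*A*q (L(q, A) = -3*q*A = -3*A*q)
X = -31 (X = -31 + 17**2 + 17*(-17) = -31 + 289 - 289 = -31)
(X + L(Q(-2, -4), x))*970 = (-31 - 3*9*2*(-2))*970 = (-31 - 3*9*(-4))*970 = (-31 + 108)*970 = 77*970 = 74690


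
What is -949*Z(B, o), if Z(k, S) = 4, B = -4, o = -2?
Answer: -3796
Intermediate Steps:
-949*Z(B, o) = -949*4 = -3796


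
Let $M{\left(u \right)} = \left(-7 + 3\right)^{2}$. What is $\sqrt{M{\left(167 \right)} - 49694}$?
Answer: $i \sqrt{49678} \approx 222.89 i$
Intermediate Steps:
$M{\left(u \right)} = 16$ ($M{\left(u \right)} = \left(-4\right)^{2} = 16$)
$\sqrt{M{\left(167 \right)} - 49694} = \sqrt{16 - 49694} = \sqrt{-49678} = i \sqrt{49678}$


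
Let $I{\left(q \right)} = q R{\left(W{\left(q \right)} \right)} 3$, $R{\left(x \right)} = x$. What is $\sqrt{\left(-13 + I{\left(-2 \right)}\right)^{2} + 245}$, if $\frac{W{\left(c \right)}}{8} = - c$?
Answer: $\sqrt{12126} \approx 110.12$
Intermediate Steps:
$W{\left(c \right)} = - 8 c$ ($W{\left(c \right)} = 8 \left(- c\right) = - 8 c$)
$I{\left(q \right)} = - 24 q^{2}$ ($I{\left(q \right)} = q \left(- 8 q\right) 3 = - 8 q^{2} \cdot 3 = - 24 q^{2}$)
$\sqrt{\left(-13 + I{\left(-2 \right)}\right)^{2} + 245} = \sqrt{\left(-13 - 24 \left(-2\right)^{2}\right)^{2} + 245} = \sqrt{\left(-13 - 96\right)^{2} + 245} = \sqrt{\left(-109\right)^{2} + 245} = \sqrt{11881 + 245} = \sqrt{12126}$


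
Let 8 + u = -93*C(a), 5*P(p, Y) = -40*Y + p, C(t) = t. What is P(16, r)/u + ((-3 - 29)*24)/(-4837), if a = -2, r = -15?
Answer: 1831556/2152465 ≈ 0.85091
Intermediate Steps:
P(p, Y) = -8*Y + p/5 (P(p, Y) = (-40*Y + p)/5 = (p - 40*Y)/5 = -8*Y + p/5)
u = 178 (u = -8 - 93*(-2) = -8 + 186 = 178)
P(16, r)/u + ((-3 - 29)*24)/(-4837) = (-8*(-15) + (1/5)*16)/178 + ((-3 - 29)*24)/(-4837) = (120 + 16/5)*(1/178) - 32*24*(-1/4837) = (616/5)*(1/178) - 768*(-1/4837) = 308/445 + 768/4837 = 1831556/2152465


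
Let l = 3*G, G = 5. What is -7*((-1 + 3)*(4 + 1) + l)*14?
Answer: -2450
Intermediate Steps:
l = 15 (l = 3*5 = 15)
-7*((-1 + 3)*(4 + 1) + l)*14 = -7*((-1 + 3)*(4 + 1) + 15)*14 = -7*(2*5 + 15)*14 = -7*(10 + 15)*14 = -7*25*14 = -175*14 = -2450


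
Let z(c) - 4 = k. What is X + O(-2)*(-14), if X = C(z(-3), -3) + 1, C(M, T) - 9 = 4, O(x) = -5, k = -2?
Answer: 84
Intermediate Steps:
z(c) = 2 (z(c) = 4 - 2 = 2)
C(M, T) = 13 (C(M, T) = 9 + 4 = 13)
X = 14 (X = 13 + 1 = 14)
X + O(-2)*(-14) = 14 - 5*(-14) = 14 + 70 = 84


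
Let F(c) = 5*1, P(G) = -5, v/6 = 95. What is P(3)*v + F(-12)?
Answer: -2845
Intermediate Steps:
v = 570 (v = 6*95 = 570)
F(c) = 5
P(3)*v + F(-12) = -5*570 + 5 = -2850 + 5 = -2845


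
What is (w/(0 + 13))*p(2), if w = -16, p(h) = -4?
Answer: 64/13 ≈ 4.9231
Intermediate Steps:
(w/(0 + 13))*p(2) = (-16/(0 + 13))*(-4) = (-16/13)*(-4) = ((1/13)*(-16))*(-4) = -16/13*(-4) = 64/13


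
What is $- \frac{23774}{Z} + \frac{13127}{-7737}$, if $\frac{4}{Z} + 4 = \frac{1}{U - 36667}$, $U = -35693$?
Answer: $\frac{8872635899213}{373232880} \approx 23772.0$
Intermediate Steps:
$Z = - \frac{289440}{289441}$ ($Z = \frac{4}{-4 + \frac{1}{-35693 - 36667}} = \frac{4}{-4 + \frac{1}{-72360}} = \frac{4}{-4 - \frac{1}{72360}} = \frac{4}{- \frac{289441}{72360}} = 4 \left(- \frac{72360}{289441}\right) = - \frac{289440}{289441} \approx -1.0$)
$- \frac{23774}{Z} + \frac{13127}{-7737} = - \frac{23774}{- \frac{289440}{289441}} + \frac{13127}{-7737} = \left(-23774\right) \left(- \frac{289441}{289440}\right) + 13127 \left(- \frac{1}{7737}\right) = \frac{3440585167}{144720} - \frac{13127}{7737} = \frac{8872635899213}{373232880}$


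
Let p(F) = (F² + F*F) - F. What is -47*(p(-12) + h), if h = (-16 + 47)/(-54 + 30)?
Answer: -336943/24 ≈ -14039.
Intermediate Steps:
h = -31/24 (h = 31/(-24) = 31*(-1/24) = -31/24 ≈ -1.2917)
p(F) = -F + 2*F² (p(F) = (F² + F²) - F = 2*F² - F = -F + 2*F²)
-47*(p(-12) + h) = -47*(-12*(-1 + 2*(-12)) - 31/24) = -47*(-12*(-1 - 24) - 31/24) = -47*(-12*(-25) - 31/24) = -47*(300 - 31/24) = -47*7169/24 = -336943/24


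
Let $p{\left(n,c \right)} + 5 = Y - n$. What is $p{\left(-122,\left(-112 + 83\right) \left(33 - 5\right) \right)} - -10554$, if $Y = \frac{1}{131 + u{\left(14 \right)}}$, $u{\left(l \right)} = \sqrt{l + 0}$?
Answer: $\frac{182975768}{17147} - \frac{\sqrt{14}}{17147} \approx 10671.0$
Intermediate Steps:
$u{\left(l \right)} = \sqrt{l}$
$Y = \frac{1}{131 + \sqrt{14}} \approx 0.0074216$
$p{\left(n,c \right)} = - \frac{85604}{17147} - n - \frac{\sqrt{14}}{17147}$ ($p{\left(n,c \right)} = -5 - \left(- \frac{131}{17147} + n + \frac{\sqrt{14}}{17147}\right) = - \frac{85604}{17147} - n - \frac{\sqrt{14}}{17147}$)
$p{\left(-122,\left(-112 + 83\right) \left(33 - 5\right) \right)} - -10554 = \left(- \frac{85604}{17147} - -122 - \frac{\sqrt{14}}{17147}\right) - -10554 = \left(- \frac{85604}{17147} + 122 - \frac{\sqrt{14}}{17147}\right) + 10554 = \left(\frac{2006330}{17147} - \frac{\sqrt{14}}{17147}\right) + 10554 = \frac{182975768}{17147} - \frac{\sqrt{14}}{17147}$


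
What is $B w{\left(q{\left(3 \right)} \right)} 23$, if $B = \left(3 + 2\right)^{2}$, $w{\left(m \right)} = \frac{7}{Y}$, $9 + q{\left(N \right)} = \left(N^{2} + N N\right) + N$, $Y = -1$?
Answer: $-4025$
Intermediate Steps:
$q{\left(N \right)} = -9 + N + 2 N^{2}$ ($q{\left(N \right)} = -9 + \left(\left(N^{2} + N N\right) + N\right) = -9 + \left(\left(N^{2} + N^{2}\right) + N\right) = -9 + \left(2 N^{2} + N\right) = -9 + \left(N + 2 N^{2}\right) = -9 + N + 2 N^{2}$)
$w{\left(m \right)} = -7$ ($w{\left(m \right)} = \frac{7}{-1} = 7 \left(-1\right) = -7$)
$B = 25$ ($B = 5^{2} = 25$)
$B w{\left(q{\left(3 \right)} \right)} 23 = 25 \left(-7\right) 23 = \left(-175\right) 23 = -4025$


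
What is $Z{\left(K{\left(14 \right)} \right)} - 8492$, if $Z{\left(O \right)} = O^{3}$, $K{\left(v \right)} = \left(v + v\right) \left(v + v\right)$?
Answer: $481881812$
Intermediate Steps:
$K{\left(v \right)} = 4 v^{2}$ ($K{\left(v \right)} = 2 v 2 v = 4 v^{2}$)
$Z{\left(K{\left(14 \right)} \right)} - 8492 = \left(4 \cdot 14^{2}\right)^{3} - 8492 = \left(4 \cdot 196\right)^{3} - 8492 = 784^{3} - 8492 = 481890304 - 8492 = 481881812$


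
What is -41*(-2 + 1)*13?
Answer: 533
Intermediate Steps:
-41*(-2 + 1)*13 = -(-41)*13 = -41*(-13) = 533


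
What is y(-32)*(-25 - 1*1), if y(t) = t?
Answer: 832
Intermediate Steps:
y(-32)*(-25 - 1*1) = -32*(-25 - 1*1) = -32*(-25 - 1) = -32*(-26) = 832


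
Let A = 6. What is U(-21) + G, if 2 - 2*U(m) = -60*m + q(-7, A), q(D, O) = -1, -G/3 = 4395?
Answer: -27627/2 ≈ -13814.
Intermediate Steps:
G = -13185 (G = -3*4395 = -13185)
U(m) = 3/2 + 30*m (U(m) = 1 - (-60*m - 1)/2 = 1 - (-1 - 60*m)/2 = 1 + (½ + 30*m) = 3/2 + 30*m)
U(-21) + G = (3/2 + 30*(-21)) - 13185 = (3/2 - 630) - 13185 = -1257/2 - 13185 = -27627/2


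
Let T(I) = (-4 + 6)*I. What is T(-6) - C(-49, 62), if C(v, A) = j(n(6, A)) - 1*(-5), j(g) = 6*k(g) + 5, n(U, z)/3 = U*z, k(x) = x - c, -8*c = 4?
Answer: -6721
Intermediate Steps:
c = -1/2 (c = -1/8*4 = -1/2 ≈ -0.50000)
k(x) = 1/2 + x (k(x) = x - 1*(-1/2) = x + 1/2 = 1/2 + x)
n(U, z) = 3*U*z (n(U, z) = 3*(U*z) = 3*U*z)
j(g) = 8 + 6*g (j(g) = 6*(1/2 + g) + 5 = (3 + 6*g) + 5 = 8 + 6*g)
C(v, A) = 13 + 108*A (C(v, A) = (8 + 6*(3*6*A)) - 1*(-5) = (8 + 6*(18*A)) + 5 = (8 + 108*A) + 5 = 13 + 108*A)
T(I) = 2*I
T(-6) - C(-49, 62) = 2*(-6) - (13 + 108*62) = -12 - (13 + 6696) = -12 - 1*6709 = -12 - 6709 = -6721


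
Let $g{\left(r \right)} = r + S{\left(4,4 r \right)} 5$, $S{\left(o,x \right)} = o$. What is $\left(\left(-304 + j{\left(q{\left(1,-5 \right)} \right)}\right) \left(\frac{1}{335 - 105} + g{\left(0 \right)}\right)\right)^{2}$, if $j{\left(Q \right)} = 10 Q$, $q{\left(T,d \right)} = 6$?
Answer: $\frac{315082387684}{13225} \approx 2.3825 \cdot 10^{7}$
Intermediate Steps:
$g{\left(r \right)} = 20 + r$ ($g{\left(r \right)} = r + 4 \cdot 5 = r + 20 = 20 + r$)
$\left(\left(-304 + j{\left(q{\left(1,-5 \right)} \right)}\right) \left(\frac{1}{335 - 105} + g{\left(0 \right)}\right)\right)^{2} = \left(\left(-304 + 10 \cdot 6\right) \left(\frac{1}{335 - 105} + \left(20 + 0\right)\right)\right)^{2} = \left(\left(-304 + 60\right) \left(\frac{1}{230} + 20\right)\right)^{2} = \left(- 244 \left(\frac{1}{230} + 20\right)\right)^{2} = \left(\left(-244\right) \frac{4601}{230}\right)^{2} = \left(- \frac{561322}{115}\right)^{2} = \frac{315082387684}{13225}$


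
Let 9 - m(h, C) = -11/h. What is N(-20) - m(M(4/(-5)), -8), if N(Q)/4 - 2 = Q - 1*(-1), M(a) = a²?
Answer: -1507/16 ≈ -94.188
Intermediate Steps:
m(h, C) = 9 + 11/h (m(h, C) = 9 - (-11)/h = 9 + 11/h)
N(Q) = 12 + 4*Q (N(Q) = 8 + 4*(Q - 1*(-1)) = 8 + 4*(Q + 1) = 8 + 4*(1 + Q) = 8 + (4 + 4*Q) = 12 + 4*Q)
N(-20) - m(M(4/(-5)), -8) = (12 + 4*(-20)) - (9 + 11/((4/(-5))²)) = (12 - 80) - (9 + 11/((4*(-⅕))²)) = -68 - (9 + 11/((-⅘)²)) = -68 - (9 + 11/(16/25)) = -68 - (9 + 11*(25/16)) = -68 - (9 + 275/16) = -68 - 1*419/16 = -68 - 419/16 = -1507/16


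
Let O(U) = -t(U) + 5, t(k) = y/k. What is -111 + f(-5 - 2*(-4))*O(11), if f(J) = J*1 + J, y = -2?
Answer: -879/11 ≈ -79.909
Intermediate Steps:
f(J) = 2*J (f(J) = J + J = 2*J)
t(k) = -2/k
O(U) = 5 + 2/U (O(U) = -(-2)/U + 5 = 2/U + 5 = 5 + 2/U)
-111 + f(-5 - 2*(-4))*O(11) = -111 + (2*(-5 - 2*(-4)))*(5 + 2/11) = -111 + (2*(-5 + 8))*(5 + 2*(1/11)) = -111 + (2*3)*(5 + 2/11) = -111 + 6*(57/11) = -111 + 342/11 = -879/11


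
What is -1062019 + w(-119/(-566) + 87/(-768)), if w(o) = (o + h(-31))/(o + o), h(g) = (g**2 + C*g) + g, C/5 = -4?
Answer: -592362621/562 ≈ -1.0540e+6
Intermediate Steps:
C = -20 (C = 5*(-4) = -20)
h(g) = g**2 - 19*g (h(g) = (g**2 - 20*g) + g = g**2 - 19*g)
w(o) = (1550 + o)/(2*o) (w(o) = (o - 31*(-19 - 31))/(o + o) = (o - 31*(-50))/((2*o)) = (o + 1550)*(1/(2*o)) = (1550 + o)*(1/(2*o)) = (1550 + o)/(2*o))
-1062019 + w(-119/(-566) + 87/(-768)) = -1062019 + (1550 + (-119/(-566) + 87/(-768)))/(2*(-119/(-566) + 87/(-768))) = -1062019 + (1550 + (-119*(-1/566) + 87*(-1/768)))/(2*(-119*(-1/566) + 87*(-1/768))) = -1062019 + (1550 + (119/566 - 29/256))/(2*(119/566 - 29/256)) = -1062019 + (1550 + 7025/72448)/(2*(7025/72448)) = -1062019 + (1/2)*(72448/7025)*(112301425/72448) = -1062019 + 4492057/562 = -592362621/562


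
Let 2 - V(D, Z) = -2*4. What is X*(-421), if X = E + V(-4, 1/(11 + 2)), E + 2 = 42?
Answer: -21050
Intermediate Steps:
E = 40 (E = -2 + 42 = 40)
V(D, Z) = 10 (V(D, Z) = 2 - (-2)*4 = 2 - 1*(-8) = 2 + 8 = 10)
X = 50 (X = 40 + 10 = 50)
X*(-421) = 50*(-421) = -21050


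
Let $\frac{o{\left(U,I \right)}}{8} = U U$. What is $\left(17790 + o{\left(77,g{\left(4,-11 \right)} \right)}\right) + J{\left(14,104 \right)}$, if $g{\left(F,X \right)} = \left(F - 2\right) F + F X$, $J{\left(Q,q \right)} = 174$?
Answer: $65396$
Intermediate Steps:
$g{\left(F,X \right)} = F X + F \left(-2 + F\right)$ ($g{\left(F,X \right)} = \left(F - 2\right) F + F X = \left(-2 + F\right) F + F X = F \left(-2 + F\right) + F X = F X + F \left(-2 + F\right)$)
$o{\left(U,I \right)} = 8 U^{2}$ ($o{\left(U,I \right)} = 8 U U = 8 U^{2}$)
$\left(17790 + o{\left(77,g{\left(4,-11 \right)} \right)}\right) + J{\left(14,104 \right)} = \left(17790 + 8 \cdot 77^{2}\right) + 174 = \left(17790 + 8 \cdot 5929\right) + 174 = \left(17790 + 47432\right) + 174 = 65222 + 174 = 65396$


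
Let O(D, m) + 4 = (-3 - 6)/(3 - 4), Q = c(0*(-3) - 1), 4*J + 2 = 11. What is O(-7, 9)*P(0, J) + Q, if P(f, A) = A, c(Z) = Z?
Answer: 41/4 ≈ 10.250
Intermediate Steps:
J = 9/4 (J = -1/2 + (1/4)*11 = -1/2 + 11/4 = 9/4 ≈ 2.2500)
Q = -1 (Q = 0*(-3) - 1 = 0 - 1 = -1)
O(D, m) = 5 (O(D, m) = -4 + (-3 - 6)/(3 - 4) = -4 - 9/(-1) = -4 - 9*(-1) = -4 + 9 = 5)
O(-7, 9)*P(0, J) + Q = 5*(9/4) - 1 = 45/4 - 1 = 41/4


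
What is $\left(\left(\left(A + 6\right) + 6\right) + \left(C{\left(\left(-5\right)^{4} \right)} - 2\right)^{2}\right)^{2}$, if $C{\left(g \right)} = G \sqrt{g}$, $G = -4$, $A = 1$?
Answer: $108513889$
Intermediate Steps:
$C{\left(g \right)} = - 4 \sqrt{g}$
$\left(\left(\left(A + 6\right) + 6\right) + \left(C{\left(\left(-5\right)^{4} \right)} - 2\right)^{2}\right)^{2} = \left(\left(\left(1 + 6\right) + 6\right) + \left(- 4 \sqrt{\left(-5\right)^{4}} - 2\right)^{2}\right)^{2} = \left(\left(7 + 6\right) + \left(- 4 \sqrt{625} - 2\right)^{2}\right)^{2} = \left(13 + \left(\left(-4\right) 25 - 2\right)^{2}\right)^{2} = \left(13 + \left(-100 - 2\right)^{2}\right)^{2} = \left(13 + \left(-102\right)^{2}\right)^{2} = \left(13 + 10404\right)^{2} = 10417^{2} = 108513889$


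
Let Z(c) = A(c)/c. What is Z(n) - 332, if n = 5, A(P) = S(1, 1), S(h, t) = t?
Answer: -1659/5 ≈ -331.80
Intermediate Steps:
A(P) = 1
Z(c) = 1/c
Z(n) - 332 = 1/5 - 332 = ⅕ - 332 = -1659/5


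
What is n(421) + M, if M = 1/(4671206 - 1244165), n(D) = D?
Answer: 1442784262/3427041 ≈ 421.00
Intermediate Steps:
M = 1/3427041 ≈ 2.9180e-7
n(421) + M = 421 + 1/3427041 = 1442784262/3427041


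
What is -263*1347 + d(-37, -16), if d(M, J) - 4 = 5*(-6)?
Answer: -354287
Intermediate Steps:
d(M, J) = -26 (d(M, J) = 4 + 5*(-6) = 4 - 30 = -26)
-263*1347 + d(-37, -16) = -263*1347 - 26 = -354261 - 26 = -354287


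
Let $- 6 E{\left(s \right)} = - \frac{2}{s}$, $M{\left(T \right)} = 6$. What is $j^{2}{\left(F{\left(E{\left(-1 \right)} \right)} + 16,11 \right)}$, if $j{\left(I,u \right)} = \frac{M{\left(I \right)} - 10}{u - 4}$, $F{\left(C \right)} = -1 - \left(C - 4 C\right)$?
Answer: $\frac{16}{49} \approx 0.32653$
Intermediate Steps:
$E{\left(s \right)} = \frac{1}{3 s}$ ($E{\left(s \right)} = - \frac{\left(-2\right) \frac{1}{s}}{6} = \frac{1}{3 s}$)
$F{\left(C \right)} = -1 + 3 C$ ($F{\left(C \right)} = -1 - - 3 C = -1 + 3 C$)
$j{\left(I,u \right)} = - \frac{4}{-4 + u}$ ($j{\left(I,u \right)} = \frac{6 - 10}{u - 4} = - \frac{4}{-4 + u}$)
$j^{2}{\left(F{\left(E{\left(-1 \right)} \right)} + 16,11 \right)} = \left(- \frac{4}{-4 + 11}\right)^{2} = \left(- \frac{4}{7}\right)^{2} = \frac{16}{49}$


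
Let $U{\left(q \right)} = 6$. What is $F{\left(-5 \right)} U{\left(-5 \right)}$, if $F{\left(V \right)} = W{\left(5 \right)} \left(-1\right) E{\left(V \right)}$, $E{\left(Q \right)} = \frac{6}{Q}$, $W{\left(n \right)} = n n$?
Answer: $180$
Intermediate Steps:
$W{\left(n \right)} = n^{2}$
$F{\left(V \right)} = - \frac{150}{V}$ ($F{\left(V \right)} = 5^{2} \left(-1\right) \frac{6}{V} = 25 \left(-1\right) \frac{6}{V} = - 25 \frac{6}{V} = - \frac{150}{V}$)
$F{\left(-5 \right)} U{\left(-5 \right)} = - \frac{150}{-5} \cdot 6 = \left(-150\right) \left(- \frac{1}{5}\right) 6 = 30 \cdot 6 = 180$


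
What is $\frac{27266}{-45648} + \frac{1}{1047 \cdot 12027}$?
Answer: $- \frac{2119387413}{3548221576} \approx -0.59731$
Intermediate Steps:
$\frac{27266}{-45648} + \frac{1}{1047 \cdot 12027} = 27266 \left(- \frac{1}{45648}\right) + \frac{1}{1047} \cdot \frac{1}{12027} = - \frac{13633}{22824} + \frac{1}{12592269} = - \frac{2119387413}{3548221576}$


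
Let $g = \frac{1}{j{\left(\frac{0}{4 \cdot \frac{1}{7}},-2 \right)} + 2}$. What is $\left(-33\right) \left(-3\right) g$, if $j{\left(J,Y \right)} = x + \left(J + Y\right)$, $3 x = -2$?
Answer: $- \frac{297}{2} \approx -148.5$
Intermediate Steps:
$x = - \frac{2}{3}$ ($x = \frac{1}{3} \left(-2\right) = - \frac{2}{3} \approx -0.66667$)
$j{\left(J,Y \right)} = - \frac{2}{3} + J + Y$ ($j{\left(J,Y \right)} = - \frac{2}{3} + \left(J + Y\right) = - \frac{2}{3} + J + Y$)
$g = - \frac{3}{2}$ ($g = \frac{1}{\left(- \frac{2}{3} + \frac{0}{4 \cdot \frac{1}{7}} - 2\right) + 2} = \frac{1}{\left(- \frac{2}{3} + \frac{0}{\frac{4}{7}} - 2\right) + 2} = \frac{1}{\left(- \frac{2}{3} + 0 \cdot \frac{7}{4} - 2\right) + 2} = \frac{1}{\left(- \frac{2}{3} + 0 - 2\right) + 2} = \frac{1}{- \frac{8}{3} + 2} = \frac{1}{- \frac{2}{3}} = - \frac{3}{2} \approx -1.5$)
$\left(-33\right) \left(-3\right) g = \left(-33\right) \left(-3\right) \left(- \frac{3}{2}\right) = 99 \left(- \frac{3}{2}\right) = - \frac{297}{2}$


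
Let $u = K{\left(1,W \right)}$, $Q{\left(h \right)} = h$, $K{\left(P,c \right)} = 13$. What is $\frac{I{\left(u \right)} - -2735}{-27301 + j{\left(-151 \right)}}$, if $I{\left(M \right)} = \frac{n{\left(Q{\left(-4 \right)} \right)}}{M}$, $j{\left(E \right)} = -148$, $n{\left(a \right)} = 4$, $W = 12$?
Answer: $- \frac{35559}{356837} \approx -0.099651$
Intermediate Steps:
$u = 13$
$I{\left(M \right)} = \frac{4}{M}$
$\frac{I{\left(u \right)} - -2735}{-27301 + j{\left(-151 \right)}} = \frac{\frac{4}{13} - -2735}{-27301 - 148} = \frac{4 \cdot \frac{1}{13} + \left(-60 + 2795\right)}{-27449} = \left(\frac{4}{13} + 2735\right) \left(- \frac{1}{27449}\right) = \frac{35559}{13} \left(- \frac{1}{27449}\right) = - \frac{35559}{356837}$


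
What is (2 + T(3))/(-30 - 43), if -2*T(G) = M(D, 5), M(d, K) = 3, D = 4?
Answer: -1/146 ≈ -0.0068493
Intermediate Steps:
T(G) = -3/2 (T(G) = -½*3 = -3/2)
(2 + T(3))/(-30 - 43) = (2 - 3/2)/(-30 - 43) = (½)/(-73) = -1/73*½ = -1/146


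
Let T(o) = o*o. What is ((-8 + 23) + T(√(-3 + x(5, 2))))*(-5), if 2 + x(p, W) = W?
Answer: -60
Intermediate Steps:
x(p, W) = -2 + W
T(o) = o²
((-8 + 23) + T(√(-3 + x(5, 2))))*(-5) = ((-8 + 23) + (√(-3 + (-2 + 2)))²)*(-5) = (15 + (√(-3 + 0))²)*(-5) = (15 + (√(-3))²)*(-5) = (15 + (I*√3)²)*(-5) = (15 - 3)*(-5) = 12*(-5) = -60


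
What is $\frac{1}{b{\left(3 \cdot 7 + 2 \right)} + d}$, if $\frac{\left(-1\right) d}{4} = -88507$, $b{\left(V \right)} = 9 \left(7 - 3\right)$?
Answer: $\frac{1}{354064} \approx 2.8243 \cdot 10^{-6}$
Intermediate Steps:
$b{\left(V \right)} = 36$ ($b{\left(V \right)} = 9 \cdot 4 = 36$)
$d = 354028$ ($d = \left(-4\right) \left(-88507\right) = 354028$)
$\frac{1}{b{\left(3 \cdot 7 + 2 \right)} + d} = \frac{1}{36 + 354028} = \frac{1}{354064}$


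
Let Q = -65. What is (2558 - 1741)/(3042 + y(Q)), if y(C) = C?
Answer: 817/2977 ≈ 0.27444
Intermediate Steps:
(2558 - 1741)/(3042 + y(Q)) = (2558 - 1741)/(3042 - 65) = 817/2977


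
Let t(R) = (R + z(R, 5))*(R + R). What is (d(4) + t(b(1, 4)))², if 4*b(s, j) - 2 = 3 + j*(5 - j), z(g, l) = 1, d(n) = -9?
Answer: 2025/64 ≈ 31.641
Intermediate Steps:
b(s, j) = 5/4 + j*(5 - j)/4 (b(s, j) = ½ + (3 + j*(5 - j))/4 = ½ + (¾ + j*(5 - j)/4) = 5/4 + j*(5 - j)/4)
t(R) = 2*R*(1 + R) (t(R) = (R + 1)*(R + R) = (1 + R)*(2*R) = 2*R*(1 + R))
(d(4) + t(b(1, 4)))² = (-9 + 2*(5/4 - ¼*4² + (5/4)*4)*(1 + (5/4 - ¼*4² + (5/4)*4)))² = (-9 + 2*(5/4 - ¼*16 + 5)*(1 + (5/4 - ¼*16 + 5)))² = (-9 + 2*(5/4 - 4 + 5)*(1 + (5/4 - 4 + 5)))² = (-9 + 2*(9/4)*(1 + 9/4))² = (-9 + 2*(9/4)*(13/4))² = (-9 + 117/8)² = (45/8)² = 2025/64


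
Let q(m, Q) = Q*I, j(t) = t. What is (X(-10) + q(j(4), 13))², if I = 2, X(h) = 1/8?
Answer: 43681/64 ≈ 682.52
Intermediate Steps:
X(h) = ⅛
q(m, Q) = 2*Q (q(m, Q) = Q*2 = 2*Q)
(X(-10) + q(j(4), 13))² = (⅛ + 2*13)² = (⅛ + 26)² = (209/8)² = 43681/64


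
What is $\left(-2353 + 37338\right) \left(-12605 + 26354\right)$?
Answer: $481008765$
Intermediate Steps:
$\left(-2353 + 37338\right) \left(-12605 + 26354\right) = 34985 \cdot 13749 = 481008765$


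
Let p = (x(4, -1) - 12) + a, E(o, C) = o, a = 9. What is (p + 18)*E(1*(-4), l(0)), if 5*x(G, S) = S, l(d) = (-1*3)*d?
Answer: -296/5 ≈ -59.200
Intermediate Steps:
l(d) = -3*d
x(G, S) = S/5
p = -16/5 (p = ((1/5)*(-1) - 12) + 9 = (-1/5 - 12) + 9 = -61/5 + 9 = -16/5 ≈ -3.2000)
(p + 18)*E(1*(-4), l(0)) = (-16/5 + 18)*(1*(-4)) = (74/5)*(-4) = -296/5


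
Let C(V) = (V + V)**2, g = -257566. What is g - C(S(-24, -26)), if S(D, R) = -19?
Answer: -259010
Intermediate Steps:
C(V) = 4*V**2 (C(V) = (2*V)**2 = 4*V**2)
g - C(S(-24, -26)) = -257566 - 4*(-19)**2 = -257566 - 4*361 = -257566 - 1*1444 = -257566 - 1444 = -259010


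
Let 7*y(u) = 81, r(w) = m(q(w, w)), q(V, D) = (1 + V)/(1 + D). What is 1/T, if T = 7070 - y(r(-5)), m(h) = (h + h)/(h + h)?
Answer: 7/49409 ≈ 0.00014167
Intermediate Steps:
q(V, D) = (1 + V)/(1 + D)
m(h) = 1 (m(h) = (2*h)/((2*h)) = (2*h)*(1/(2*h)) = 1)
r(w) = 1
y(u) = 81/7 (y(u) = (⅐)*81 = 81/7)
T = 49409/7 (T = 7070 - 1*81/7 = 7070 - 81/7 = 49409/7 ≈ 7058.4)
1/T = 1/(49409/7) = 7/49409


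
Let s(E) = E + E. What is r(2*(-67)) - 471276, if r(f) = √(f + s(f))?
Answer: -471276 + I*√402 ≈ -4.7128e+5 + 20.05*I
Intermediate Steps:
s(E) = 2*E
r(f) = √3*√f (r(f) = √(f + 2*f) = √(3*f) = √3*√f)
r(2*(-67)) - 471276 = √3*√(2*(-67)) - 471276 = √3*√(-134) - 471276 = √3*(I*√134) - 471276 = I*√402 - 471276 = -471276 + I*√402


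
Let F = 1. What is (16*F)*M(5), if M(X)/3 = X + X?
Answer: 480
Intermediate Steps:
M(X) = 6*X (M(X) = 3*(X + X) = 3*(2*X) = 6*X)
(16*F)*M(5) = (16*1)*(6*5) = 16*30 = 480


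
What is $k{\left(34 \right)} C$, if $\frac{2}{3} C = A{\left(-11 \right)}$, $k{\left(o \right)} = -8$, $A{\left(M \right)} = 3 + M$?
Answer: $96$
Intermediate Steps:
$C = -12$ ($C = \frac{3 \left(3 - 11\right)}{2} = \frac{3}{2} \left(-8\right) = -12$)
$k{\left(34 \right)} C = \left(-8\right) \left(-12\right) = 96$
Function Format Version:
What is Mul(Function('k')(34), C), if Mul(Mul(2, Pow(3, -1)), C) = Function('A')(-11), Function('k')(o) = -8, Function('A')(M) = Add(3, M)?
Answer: 96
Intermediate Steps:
C = -12 (C = Mul(Rational(3, 2), Add(3, -11)) = Mul(Rational(3, 2), -8) = -12)
Mul(Function('k')(34), C) = Mul(-8, -12) = 96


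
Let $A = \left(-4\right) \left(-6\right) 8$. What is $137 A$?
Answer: $26304$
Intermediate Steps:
$A = 192$ ($A = 24 \cdot 8 = 192$)
$137 A = 137 \cdot 192 = 26304$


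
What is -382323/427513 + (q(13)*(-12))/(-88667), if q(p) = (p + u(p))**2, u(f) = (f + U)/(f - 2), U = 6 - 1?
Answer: -3968852672685/4586661715691 ≈ -0.86530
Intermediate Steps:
U = 5
u(f) = (5 + f)/(-2 + f) (u(f) = (f + 5)/(f - 2) = (5 + f)/(-2 + f))
q(p) = (p + (5 + p)/(-2 + p))**2
-382323/427513 + (q(13)*(-12))/(-88667) = -382323/427513 + (((5 + 13**2 - 1*13)**2/(-2 + 13)**2)*(-12))/(-88667) = -382323*1/427513 + (((5 + 169 - 13)**2/11**2)*(-12))*(-1/88667) = -382323/427513 + (((1/121)*161**2)*(-12))*(-1/88667) = -382323/427513 + (((1/121)*25921)*(-12))*(-1/88667) = -382323/427513 + ((25921/121)*(-12))*(-1/88667) = -382323/427513 - 311052/121*(-1/88667) = -382323/427513 + 311052/10728707 = -3968852672685/4586661715691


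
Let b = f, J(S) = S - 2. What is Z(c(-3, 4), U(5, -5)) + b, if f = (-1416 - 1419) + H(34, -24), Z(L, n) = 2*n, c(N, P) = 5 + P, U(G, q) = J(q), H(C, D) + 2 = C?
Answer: -2817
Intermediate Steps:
J(S) = -2 + S
H(C, D) = -2 + C
U(G, q) = -2 + q
f = -2803 (f = (-1416 - 1419) + (-2 + 34) = -2835 + 32 = -2803)
b = -2803
Z(c(-3, 4), U(5, -5)) + b = 2*(-2 - 5) - 2803 = 2*(-7) - 2803 = -14 - 2803 = -2817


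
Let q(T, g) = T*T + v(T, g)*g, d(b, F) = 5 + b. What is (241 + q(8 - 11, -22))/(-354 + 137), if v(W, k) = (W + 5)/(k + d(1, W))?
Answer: -1011/868 ≈ -1.1647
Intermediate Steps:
v(W, k) = (5 + W)/(6 + k) (v(W, k) = (W + 5)/(k + (5 + 1)) = (5 + W)/(k + 6) = (5 + W)/(6 + k))
q(T, g) = T² + g*(5 + T)/(6 + g) (q(T, g) = T*T + ((5 + T)/(6 + g))*g = T² + g*(5 + T)/(6 + g))
(241 + q(8 - 11, -22))/(-354 + 137) = (241 + (-22*(5 + (8 - 11)) + (8 - 11)²*(6 - 22))/(6 - 22))/(-354 + 137) = (241 + (-22*(5 - 3) + (-3)²*(-16))/(-16))/(-217) = (241 - (-22*2 + 9*(-16))/16)*(-1/217) = (241 - (-44 - 144)/16)*(-1/217) = (241 - 1/16*(-188))*(-1/217) = (241 + 47/4)*(-1/217) = (1011/4)*(-1/217) = -1011/868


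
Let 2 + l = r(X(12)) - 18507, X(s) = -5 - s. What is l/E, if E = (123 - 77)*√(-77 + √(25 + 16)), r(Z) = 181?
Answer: 9164*I/(23*√(77 - √41)) ≈ 47.42*I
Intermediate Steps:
E = 46*√(-77 + √41) ≈ 386.5*I
l = -18328 (l = -2 + (181 - 18507) = -2 - 18326 = -18328)
l/E = -18328*1/(46*√(-77 + √41)) = -9164/(23*√(-77 + √41))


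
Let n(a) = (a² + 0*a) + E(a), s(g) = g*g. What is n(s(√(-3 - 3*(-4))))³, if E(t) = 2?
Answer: 571787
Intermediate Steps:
s(g) = g²
n(a) = 2 + a² (n(a) = (a² + 0*a) + 2 = (a² + 0) + 2 = a² + 2 = 2 + a²)
n(s(√(-3 - 3*(-4))))³ = (2 + ((√(-3 - 3*(-4)))²)²)³ = (2 + ((√(-3 + 12))²)²)³ = (2 + ((√9)²)²)³ = (2 + (3²)²)³ = (2 + 9²)³ = (2 + 81)³ = 83³ = 571787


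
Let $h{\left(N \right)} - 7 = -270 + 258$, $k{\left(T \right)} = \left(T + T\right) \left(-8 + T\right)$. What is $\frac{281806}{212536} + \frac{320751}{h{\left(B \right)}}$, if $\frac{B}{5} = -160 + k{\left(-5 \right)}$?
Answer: $- \frac{34084862753}{531340} \approx -64149.0$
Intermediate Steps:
$k{\left(T \right)} = 2 T \left(-8 + T\right)$
$B = -150$ ($B = 5 \left(-160 + 2 \left(-5\right) \left(-8 - 5\right)\right) = 5 \left(-160 + 2 \left(-5\right) \left(-13\right)\right) = 5 \left(-160 + 130\right) = 5 \left(-30\right) = -150$)
$h{\left(N \right)} = -5$ ($h{\left(N \right)} = 7 + \left(-270 + 258\right) = 7 - 12 = -5$)
$\frac{281806}{212536} + \frac{320751}{h{\left(B \right)}} = \frac{281806}{212536} + \frac{320751}{-5} = 281806 \cdot \frac{1}{212536} + 320751 \left(- \frac{1}{5}\right) = \frac{140903}{106268} - \frac{320751}{5} = - \frac{34084862753}{531340}$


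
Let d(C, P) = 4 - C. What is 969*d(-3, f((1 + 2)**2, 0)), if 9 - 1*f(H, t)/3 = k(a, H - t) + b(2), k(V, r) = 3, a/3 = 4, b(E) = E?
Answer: 6783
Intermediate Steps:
a = 12 (a = 3*4 = 12)
f(H, t) = 12 (f(H, t) = 27 - 3*(3 + 2) = 27 - 3*5 = 27 - 15 = 12)
969*d(-3, f((1 + 2)**2, 0)) = 969*(4 - 1*(-3)) = 969*(4 + 3) = 969*7 = 6783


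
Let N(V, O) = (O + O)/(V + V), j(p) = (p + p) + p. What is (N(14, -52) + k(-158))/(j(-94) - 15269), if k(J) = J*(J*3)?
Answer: -524218/108857 ≈ -4.8157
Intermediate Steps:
k(J) = 3*J² (k(J) = J*(3*J) = 3*J²)
j(p) = 3*p (j(p) = 2*p + p = 3*p)
N(V, O) = O/V (N(V, O) = (2*O)/((2*V)) = (2*O)*(1/(2*V)) = O/V)
(N(14, -52) + k(-158))/(j(-94) - 15269) = (-52/14 + 3*(-158)²)/(3*(-94) - 15269) = (-52*1/14 + 3*24964)/(-282 - 15269) = (-26/7 + 74892)/(-15551) = (524218/7)*(-1/15551) = -524218/108857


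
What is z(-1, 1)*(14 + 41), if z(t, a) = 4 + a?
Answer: 275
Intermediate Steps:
z(-1, 1)*(14 + 41) = (4 + 1)*(14 + 41) = 5*55 = 275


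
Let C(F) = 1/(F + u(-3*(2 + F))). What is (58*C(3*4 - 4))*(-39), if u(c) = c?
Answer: 1131/11 ≈ 102.82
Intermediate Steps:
C(F) = 1/(-6 - 2*F) (C(F) = 1/(F - 3*(2 + F)) = 1/(F + (-6 - 3*F)) = 1/(-6 - 2*F))
(58*C(3*4 - 4))*(-39) = (58*(-1/(6 + 2*(3*4 - 4))))*(-39) = (58*(-1/(6 + 2*(12 - 4))))*(-39) = (58*(-1/(6 + 2*8)))*(-39) = (58*(-1/(6 + 16)))*(-39) = (58*(-1/22))*(-39) = -29/11*(-39) = 1131/11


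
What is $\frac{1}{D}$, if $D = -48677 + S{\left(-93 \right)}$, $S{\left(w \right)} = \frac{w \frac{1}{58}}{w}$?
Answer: $- \frac{58}{2823265} \approx -2.0544 \cdot 10^{-5}$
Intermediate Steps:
$S{\left(w \right)} = \frac{1}{58}$ ($S{\left(w \right)} = \frac{w \frac{1}{58}}{w} = \frac{\frac{1}{58} w}{w} = \frac{1}{58}$)
$D = - \frac{2823265}{58}$ ($D = -48677 + \frac{1}{58} = - \frac{2823265}{58} \approx -48677.0$)
$\frac{1}{D} = \frac{1}{- \frac{2823265}{58}} = - \frac{58}{2823265}$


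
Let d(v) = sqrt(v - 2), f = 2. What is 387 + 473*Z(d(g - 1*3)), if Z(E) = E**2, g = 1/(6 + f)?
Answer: -15351/8 ≈ -1918.9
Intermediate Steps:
g = 1/8 (g = 1/(6 + 2) = 1/8 ≈ 0.12500)
d(v) = sqrt(-2 + v)
387 + 473*Z(d(g - 1*3)) = 387 + 473*(sqrt(-2 + (1/8 - 1*3)))**2 = 387 + 473*(sqrt(-2 + (1/8 - 3)))**2 = 387 + 473*(sqrt(-2 - 23/8))**2 = 387 + 473*(sqrt(-39/8))**2 = 387 + 473*(I*sqrt(78)/4)**2 = 387 + 473*(-39/8) = 387 - 18447/8 = -15351/8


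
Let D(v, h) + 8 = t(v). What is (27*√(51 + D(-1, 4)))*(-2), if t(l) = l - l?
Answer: -54*√43 ≈ -354.10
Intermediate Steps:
t(l) = 0
D(v, h) = -8 (D(v, h) = -8 + 0 = -8)
(27*√(51 + D(-1, 4)))*(-2) = (27*√(51 - 8))*(-2) = (27*√43)*(-2) = -54*√43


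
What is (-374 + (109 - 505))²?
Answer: 592900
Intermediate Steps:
(-374 + (109 - 505))² = (-374 - 396)² = (-770)² = 592900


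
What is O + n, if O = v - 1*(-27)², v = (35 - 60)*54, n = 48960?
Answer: 46881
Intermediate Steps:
v = -1350 (v = -25*54 = -1350)
O = -2079 (O = -1350 - 1*(-27)² = -1350 - 1*729 = -1350 - 729 = -2079)
O + n = -2079 + 48960 = 46881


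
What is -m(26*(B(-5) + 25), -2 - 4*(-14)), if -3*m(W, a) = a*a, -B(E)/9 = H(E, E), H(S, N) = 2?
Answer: 972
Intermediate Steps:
B(E) = -18 (B(E) = -9*2 = -18)
m(W, a) = -a**2/3 (m(W, a) = -a*a/3 = -a**2/3)
-m(26*(B(-5) + 25), -2 - 4*(-14)) = -(-1)*(-2 - 4*(-14))**2/3 = -(-1)*(-2 + 56)**2/3 = -(-1)*54**2/3 = -(-1)*2916/3 = -1*(-972) = 972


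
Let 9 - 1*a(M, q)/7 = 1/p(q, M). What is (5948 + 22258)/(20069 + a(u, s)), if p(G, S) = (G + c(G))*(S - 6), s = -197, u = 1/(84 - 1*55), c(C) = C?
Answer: 1922577372/1372237181 ≈ 1.4011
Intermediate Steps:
u = 1/29 (u = 1/(84 - 55) = 1/29 ≈ 0.034483)
p(G, S) = 2*G*(-6 + S) (p(G, S) = (G + G)*(S - 6) = (2*G)*(-6 + S) = 2*G*(-6 + S))
a(M, q) = 63 - 7/(2*q*(-6 + M)) (a(M, q) = 63 - 7*1/(2*q*(-6 + M)) = 63 - 7/(2*q*(-6 + M)))
(5948 + 22258)/(20069 + a(u, s)) = (5948 + 22258)/(20069 + (7/2)*(-1 - 108*(-197) + 18*(1/29)*(-197))/(-197*(-6 + 1/29))) = 28206/(20069 + (7/2)*(-1/197)*(-1 + 21276 - 3546/29)/(-173/29)) = 28206/(20069 + (7/2)*(-1/197)*(-29/173)*(613429/29)) = 28206/(20069 + 4294003/68162) = 28206/(1372237181/68162) = 28206*(68162/1372237181) = 1922577372/1372237181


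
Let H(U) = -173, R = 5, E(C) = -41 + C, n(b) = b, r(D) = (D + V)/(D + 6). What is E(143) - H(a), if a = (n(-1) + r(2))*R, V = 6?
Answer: 275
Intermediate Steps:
r(D) = 1 (r(D) = (D + 6)/(D + 6) = (6 + D)/(6 + D) = 1)
a = 0 (a = (-1 + 1)*5 = 0*5 = 0)
E(143) - H(a) = (-41 + 143) - 1*(-173) = 102 + 173 = 275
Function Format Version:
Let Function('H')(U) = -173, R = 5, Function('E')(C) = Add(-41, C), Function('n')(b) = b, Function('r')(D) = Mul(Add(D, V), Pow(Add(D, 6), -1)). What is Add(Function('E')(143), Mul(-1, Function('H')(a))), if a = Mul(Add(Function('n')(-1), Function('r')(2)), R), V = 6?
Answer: 275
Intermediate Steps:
Function('r')(D) = 1 (Function('r')(D) = Mul(Add(D, 6), Pow(Add(D, 6), -1)) = Mul(Add(6, D), Pow(Add(6, D), -1)) = 1)
a = 0 (a = Mul(Add(-1, 1), 5) = Mul(0, 5) = 0)
Add(Function('E')(143), Mul(-1, Function('H')(a))) = Add(Add(-41, 143), Mul(-1, -173)) = Add(102, 173) = 275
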